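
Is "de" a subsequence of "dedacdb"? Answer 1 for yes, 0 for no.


Check if "de" is a subsequence of "dedacdb"
Greedy scan:
  Position 0 ('d'): matches sub[0] = 'd'
  Position 1 ('e'): matches sub[1] = 'e'
  Position 2 ('d'): no match needed
  Position 3 ('a'): no match needed
  Position 4 ('c'): no match needed
  Position 5 ('d'): no match needed
  Position 6 ('b'): no match needed
All 2 characters matched => is a subsequence

1


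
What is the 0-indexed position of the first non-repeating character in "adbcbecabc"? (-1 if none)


Input: adbcbecabc
Character frequencies:
  'a': 2
  'b': 3
  'c': 3
  'd': 1
  'e': 1
Scanning left to right for freq == 1:
  Position 0 ('a'): freq=2, skip
  Position 1 ('d'): unique! => answer = 1

1


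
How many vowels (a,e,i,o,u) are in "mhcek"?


Input: mhcek
Checking each character:
  'm' at position 0: consonant
  'h' at position 1: consonant
  'c' at position 2: consonant
  'e' at position 3: vowel (running total: 1)
  'k' at position 4: consonant
Total vowels: 1

1


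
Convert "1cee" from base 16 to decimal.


Input: "1cee" in base 16
Positional expansion:
  Digit '1' (value 1) x 16^3 = 4096
  Digit 'c' (value 12) x 16^2 = 3072
  Digit 'e' (value 14) x 16^1 = 224
  Digit 'e' (value 14) x 16^0 = 14
Sum = 7406

7406


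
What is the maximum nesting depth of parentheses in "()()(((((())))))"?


Input: "()()(((((())))))"
Tracking depth:
  Position 0 '(': depth becomes 1
  Position 1 ')': depth becomes 0
  Position 2 '(': depth becomes 1
  Position 3 ')': depth becomes 0
  Position 4 '(': depth becomes 1
  Position 5 '(': depth becomes 2
  Position 6 '(': depth becomes 3
  Position 7 '(': depth becomes 4
  Position 8 '(': depth becomes 5
  Position 9 '(': depth becomes 6
  Position 10 ')': depth becomes 5
  Position 11 ')': depth becomes 4
  Position 12 ')': depth becomes 3
  Position 13 ')': depth becomes 2
  Position 14 ')': depth becomes 1
  Position 15 ')': depth becomes 0
Maximum depth reached: 6

6


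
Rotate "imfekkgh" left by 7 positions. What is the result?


Input: "imfekkgh", rotate left by 7
First 7 characters: "imfekkg"
Remaining characters: "h"
Concatenate remaining + first: "h" + "imfekkg" = "himfekkg"

himfekkg


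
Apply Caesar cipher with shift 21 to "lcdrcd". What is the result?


Caesar cipher: shift "lcdrcd" by 21
  'l' (pos 11) + 21 = pos 6 = 'g'
  'c' (pos 2) + 21 = pos 23 = 'x'
  'd' (pos 3) + 21 = pos 24 = 'y'
  'r' (pos 17) + 21 = pos 12 = 'm'
  'c' (pos 2) + 21 = pos 23 = 'x'
  'd' (pos 3) + 21 = pos 24 = 'y'
Result: gxymxy

gxymxy


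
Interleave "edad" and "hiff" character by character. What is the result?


Interleaving "edad" and "hiff":
  Position 0: 'e' from first, 'h' from second => "eh"
  Position 1: 'd' from first, 'i' from second => "di"
  Position 2: 'a' from first, 'f' from second => "af"
  Position 3: 'd' from first, 'f' from second => "df"
Result: ehdiafdf

ehdiafdf


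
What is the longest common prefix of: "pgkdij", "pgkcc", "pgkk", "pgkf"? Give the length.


Words: pgkdij, pgkcc, pgkk, pgkf
  Position 0: all 'p' => match
  Position 1: all 'g' => match
  Position 2: all 'k' => match
  Position 3: ('d', 'c', 'k', 'f') => mismatch, stop
LCP = "pgk" (length 3)

3


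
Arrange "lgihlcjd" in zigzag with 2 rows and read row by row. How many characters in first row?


Zigzag "lgihlcjd" into 2 rows:
Placing characters:
  'l' => row 0
  'g' => row 1
  'i' => row 0
  'h' => row 1
  'l' => row 0
  'c' => row 1
  'j' => row 0
  'd' => row 1
Rows:
  Row 0: "lilj"
  Row 1: "ghcd"
First row length: 4

4


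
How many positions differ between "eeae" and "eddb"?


Comparing "eeae" and "eddb" position by position:
  Position 0: 'e' vs 'e' => same
  Position 1: 'e' vs 'd' => DIFFER
  Position 2: 'a' vs 'd' => DIFFER
  Position 3: 'e' vs 'b' => DIFFER
Positions that differ: 3

3


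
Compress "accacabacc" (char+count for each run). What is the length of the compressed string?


Input: accacabacc
Runs:
  'a' x 1 => "a1"
  'c' x 2 => "c2"
  'a' x 1 => "a1"
  'c' x 1 => "c1"
  'a' x 1 => "a1"
  'b' x 1 => "b1"
  'a' x 1 => "a1"
  'c' x 2 => "c2"
Compressed: "a1c2a1c1a1b1a1c2"
Compressed length: 16

16


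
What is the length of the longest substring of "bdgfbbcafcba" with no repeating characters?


Input: "bdgfbbcafcba"
Sliding window (track last position of each char):
  Position 0 ('b'): window [0,0] length 1 -- new best
  Position 1 ('d'): window [0,1] length 2 -- new best
  Position 2 ('g'): window [0,2] length 3 -- new best
  Position 3 ('f'): window [0,3] length 4 -- new best
  Position 4 ('b'): repeat (last at 0), move window start to 1
  Position 4 ('b'): window [1,4] length 4
  Position 5 ('b'): repeat (last at 4), move window start to 5
  Position 5 ('b'): window [5,5] length 1
  Position 6 ('c'): window [5,6] length 2
  Position 7 ('a'): window [5,7] length 3
  Position 8 ('f'): window [5,8] length 4
  Position 9 ('c'): repeat (last at 6), move window start to 7
  Position 9 ('c'): window [7,9] length 3
  Position 10 ('b'): window [7,10] length 4
  Position 11 ('a'): repeat (last at 7), move window start to 8
  Position 11 ('a'): window [8,11] length 4
Longest substring with no repeats: "bdgf" with length 4

4


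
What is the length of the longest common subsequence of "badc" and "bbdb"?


LCS of "badc" and "bbdb"
DP table:
           b    b    d    b
      0    0    0    0    0
  b   0    1    1    1    1
  a   0    1    1    1    1
  d   0    1    1    2    2
  c   0    1    1    2    2
LCS length = dp[4][4] = 2

2


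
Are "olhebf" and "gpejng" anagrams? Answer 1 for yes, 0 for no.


Strings: "olhebf", "gpejng"
Sorted first:  befhlo
Sorted second: eggjnp
Differ at position 0: 'b' vs 'e' => not anagrams

0


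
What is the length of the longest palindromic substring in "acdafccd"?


Input: "acdafccd"
Checking substrings for palindromes:
  [5:7] "cc" (len 2) => palindrome
Longest palindromic substring: "cc" with length 2

2


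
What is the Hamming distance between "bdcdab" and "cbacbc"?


Comparing "bdcdab" and "cbacbc" position by position:
  Position 0: 'b' vs 'c' => differ
  Position 1: 'd' vs 'b' => differ
  Position 2: 'c' vs 'a' => differ
  Position 3: 'd' vs 'c' => differ
  Position 4: 'a' vs 'b' => differ
  Position 5: 'b' vs 'c' => differ
Total differences (Hamming distance): 6

6


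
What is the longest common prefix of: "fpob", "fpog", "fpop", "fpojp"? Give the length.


Words: fpob, fpog, fpop, fpojp
  Position 0: all 'f' => match
  Position 1: all 'p' => match
  Position 2: all 'o' => match
  Position 3: ('b', 'g', 'p', 'j') => mismatch, stop
LCP = "fpo" (length 3)

3


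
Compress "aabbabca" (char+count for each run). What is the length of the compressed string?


Input: aabbabca
Runs:
  'a' x 2 => "a2"
  'b' x 2 => "b2"
  'a' x 1 => "a1"
  'b' x 1 => "b1"
  'c' x 1 => "c1"
  'a' x 1 => "a1"
Compressed: "a2b2a1b1c1a1"
Compressed length: 12

12


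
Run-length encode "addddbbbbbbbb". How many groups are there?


Input: addddbbbbbbbb
Scanning for consecutive runs:
  Group 1: 'a' x 1 (positions 0-0)
  Group 2: 'd' x 4 (positions 1-4)
  Group 3: 'b' x 8 (positions 5-12)
Total groups: 3

3


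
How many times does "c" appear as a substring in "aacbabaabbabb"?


Searching for "c" in "aacbabaabbabb"
Scanning each position:
  Position 0: "a" => no
  Position 1: "a" => no
  Position 2: "c" => MATCH
  Position 3: "b" => no
  Position 4: "a" => no
  Position 5: "b" => no
  Position 6: "a" => no
  Position 7: "a" => no
  Position 8: "b" => no
  Position 9: "b" => no
  Position 10: "a" => no
  Position 11: "b" => no
  Position 12: "b" => no
Total occurrences: 1

1


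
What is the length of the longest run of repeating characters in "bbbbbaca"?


Input: "bbbbbaca"
Scanning for longest run:
  Position 1 ('b'): continues run of 'b', length=2
  Position 2 ('b'): continues run of 'b', length=3
  Position 3 ('b'): continues run of 'b', length=4
  Position 4 ('b'): continues run of 'b', length=5
  Position 5 ('a'): new char, reset run to 1
  Position 6 ('c'): new char, reset run to 1
  Position 7 ('a'): new char, reset run to 1
Longest run: 'b' with length 5

5


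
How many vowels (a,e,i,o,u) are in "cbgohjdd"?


Input: cbgohjdd
Checking each character:
  'c' at position 0: consonant
  'b' at position 1: consonant
  'g' at position 2: consonant
  'o' at position 3: vowel (running total: 1)
  'h' at position 4: consonant
  'j' at position 5: consonant
  'd' at position 6: consonant
  'd' at position 7: consonant
Total vowels: 1

1


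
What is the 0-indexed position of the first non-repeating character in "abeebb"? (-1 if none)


Input: abeebb
Character frequencies:
  'a': 1
  'b': 3
  'e': 2
Scanning left to right for freq == 1:
  Position 0 ('a'): unique! => answer = 0

0


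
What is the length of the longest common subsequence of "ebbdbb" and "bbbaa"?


LCS of "ebbdbb" and "bbbaa"
DP table:
           b    b    b    a    a
      0    0    0    0    0    0
  e   0    0    0    0    0    0
  b   0    1    1    1    1    1
  b   0    1    2    2    2    2
  d   0    1    2    2    2    2
  b   0    1    2    3    3    3
  b   0    1    2    3    3    3
LCS length = dp[6][5] = 3

3


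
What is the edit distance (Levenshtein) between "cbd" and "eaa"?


Computing edit distance: "cbd" -> "eaa"
DP table:
           e    a    a
      0    1    2    3
  c   1    1    2    3
  b   2    2    2    3
  d   3    3    3    3
Edit distance = dp[3][3] = 3

3


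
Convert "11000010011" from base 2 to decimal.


Input: "11000010011" in base 2
Positional expansion:
  Digit '1' (value 1) x 2^10 = 1024
  Digit '1' (value 1) x 2^9 = 512
  Digit '0' (value 0) x 2^8 = 0
  Digit '0' (value 0) x 2^7 = 0
  Digit '0' (value 0) x 2^6 = 0
  Digit '0' (value 0) x 2^5 = 0
  Digit '1' (value 1) x 2^4 = 16
  Digit '0' (value 0) x 2^3 = 0
  Digit '0' (value 0) x 2^2 = 0
  Digit '1' (value 1) x 2^1 = 2
  Digit '1' (value 1) x 2^0 = 1
Sum = 1555

1555


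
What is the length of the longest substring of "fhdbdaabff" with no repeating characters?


Input: "fhdbdaabff"
Sliding window (track last position of each char):
  Position 0 ('f'): window [0,0] length 1 -- new best
  Position 1 ('h'): window [0,1] length 2 -- new best
  Position 2 ('d'): window [0,2] length 3 -- new best
  Position 3 ('b'): window [0,3] length 4 -- new best
  Position 4 ('d'): repeat (last at 2), move window start to 3
  Position 4 ('d'): window [3,4] length 2
  Position 5 ('a'): window [3,5] length 3
  Position 6 ('a'): repeat (last at 5), move window start to 6
  Position 6 ('a'): window [6,6] length 1
  Position 7 ('b'): window [6,7] length 2
  Position 8 ('f'): window [6,8] length 3
  Position 9 ('f'): repeat (last at 8), move window start to 9
  Position 9 ('f'): window [9,9] length 1
Longest substring with no repeats: "fhdb" with length 4

4


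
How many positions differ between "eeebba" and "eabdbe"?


Comparing "eeebba" and "eabdbe" position by position:
  Position 0: 'e' vs 'e' => same
  Position 1: 'e' vs 'a' => DIFFER
  Position 2: 'e' vs 'b' => DIFFER
  Position 3: 'b' vs 'd' => DIFFER
  Position 4: 'b' vs 'b' => same
  Position 5: 'a' vs 'e' => DIFFER
Positions that differ: 4

4


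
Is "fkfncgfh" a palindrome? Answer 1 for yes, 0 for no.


Input: fkfncgfh
Reversed: hfgcnfkf
  Compare pos 0 ('f') with pos 7 ('h'): MISMATCH
  Compare pos 1 ('k') with pos 6 ('f'): MISMATCH
  Compare pos 2 ('f') with pos 5 ('g'): MISMATCH
  Compare pos 3 ('n') with pos 4 ('c'): MISMATCH
Result: not a palindrome

0


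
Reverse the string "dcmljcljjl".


Input: dcmljcljjl
Reading characters right to left:
  Position 9: 'l'
  Position 8: 'j'
  Position 7: 'j'
  Position 6: 'l'
  Position 5: 'c'
  Position 4: 'j'
  Position 3: 'l'
  Position 2: 'm'
  Position 1: 'c'
  Position 0: 'd'
Reversed: ljjlcjlmcd

ljjlcjlmcd


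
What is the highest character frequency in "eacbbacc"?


Input: eacbbacc
Character counts:
  'a': 2
  'b': 2
  'c': 3
  'e': 1
Maximum frequency: 3

3


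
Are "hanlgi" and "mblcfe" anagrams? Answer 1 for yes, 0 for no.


Strings: "hanlgi", "mblcfe"
Sorted first:  aghiln
Sorted second: bceflm
Differ at position 0: 'a' vs 'b' => not anagrams

0


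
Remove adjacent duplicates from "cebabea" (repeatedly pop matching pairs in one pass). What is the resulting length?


Input: cebabea
Stack-based adjacent duplicate removal:
  Read 'c': push. Stack: c
  Read 'e': push. Stack: ce
  Read 'b': push. Stack: ceb
  Read 'a': push. Stack: ceba
  Read 'b': push. Stack: cebab
  Read 'e': push. Stack: cebabe
  Read 'a': push. Stack: cebabea
Final stack: "cebabea" (length 7)

7


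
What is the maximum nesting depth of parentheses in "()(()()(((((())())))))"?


Input: "()(()()(((((())())))))"
Tracking depth:
  Position 0 '(': depth becomes 1
  Position 1 ')': depth becomes 0
  Position 2 '(': depth becomes 1
  Position 3 '(': depth becomes 2
  Position 4 ')': depth becomes 1
  Position 5 '(': depth becomes 2
  Position 6 ')': depth becomes 1
  Position 7 '(': depth becomes 2
  Position 8 '(': depth becomes 3
  Position 9 '(': depth becomes 4
  Position 10 '(': depth becomes 5
  Position 11 '(': depth becomes 6
  Position 12 '(': depth becomes 7
  Position 13 ')': depth becomes 6
  Position 14 ')': depth becomes 5
  Position 15 '(': depth becomes 6
  Position 16 ')': depth becomes 5
  Position 17 ')': depth becomes 4
  Position 18 ')': depth becomes 3
  Position 19 ')': depth becomes 2
  Position 20 ')': depth becomes 1
  Position 21 ')': depth becomes 0
Maximum depth reached: 7

7


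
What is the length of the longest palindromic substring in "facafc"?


Input: "facafc"
Checking substrings for palindromes:
  [0:5] "facaf" (len 5) => palindrome
  [1:4] "aca" (len 3) => palindrome
Longest palindromic substring: "facaf" with length 5

5


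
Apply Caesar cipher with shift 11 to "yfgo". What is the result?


Caesar cipher: shift "yfgo" by 11
  'y' (pos 24) + 11 = pos 9 = 'j'
  'f' (pos 5) + 11 = pos 16 = 'q'
  'g' (pos 6) + 11 = pos 17 = 'r'
  'o' (pos 14) + 11 = pos 25 = 'z'
Result: jqrz

jqrz


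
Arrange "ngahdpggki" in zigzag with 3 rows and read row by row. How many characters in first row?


Zigzag "ngahdpggki" into 3 rows:
Placing characters:
  'n' => row 0
  'g' => row 1
  'a' => row 2
  'h' => row 1
  'd' => row 0
  'p' => row 1
  'g' => row 2
  'g' => row 1
  'k' => row 0
  'i' => row 1
Rows:
  Row 0: "ndk"
  Row 1: "ghpgi"
  Row 2: "ag"
First row length: 3

3


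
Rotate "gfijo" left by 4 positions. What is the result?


Input: "gfijo", rotate left by 4
First 4 characters: "gfij"
Remaining characters: "o"
Concatenate remaining + first: "o" + "gfij" = "ogfij"

ogfij


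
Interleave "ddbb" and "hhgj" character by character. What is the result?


Interleaving "ddbb" and "hhgj":
  Position 0: 'd' from first, 'h' from second => "dh"
  Position 1: 'd' from first, 'h' from second => "dh"
  Position 2: 'b' from first, 'g' from second => "bg"
  Position 3: 'b' from first, 'j' from second => "bj"
Result: dhdhbgbj

dhdhbgbj


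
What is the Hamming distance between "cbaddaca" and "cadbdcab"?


Comparing "cbaddaca" and "cadbdcab" position by position:
  Position 0: 'c' vs 'c' => same
  Position 1: 'b' vs 'a' => differ
  Position 2: 'a' vs 'd' => differ
  Position 3: 'd' vs 'b' => differ
  Position 4: 'd' vs 'd' => same
  Position 5: 'a' vs 'c' => differ
  Position 6: 'c' vs 'a' => differ
  Position 7: 'a' vs 'b' => differ
Total differences (Hamming distance): 6

6


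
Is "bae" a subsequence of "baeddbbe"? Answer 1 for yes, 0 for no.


Check if "bae" is a subsequence of "baeddbbe"
Greedy scan:
  Position 0 ('b'): matches sub[0] = 'b'
  Position 1 ('a'): matches sub[1] = 'a'
  Position 2 ('e'): matches sub[2] = 'e'
  Position 3 ('d'): no match needed
  Position 4 ('d'): no match needed
  Position 5 ('b'): no match needed
  Position 6 ('b'): no match needed
  Position 7 ('e'): no match needed
All 3 characters matched => is a subsequence

1


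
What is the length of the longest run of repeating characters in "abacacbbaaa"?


Input: "abacacbbaaa"
Scanning for longest run:
  Position 1 ('b'): new char, reset run to 1
  Position 2 ('a'): new char, reset run to 1
  Position 3 ('c'): new char, reset run to 1
  Position 4 ('a'): new char, reset run to 1
  Position 5 ('c'): new char, reset run to 1
  Position 6 ('b'): new char, reset run to 1
  Position 7 ('b'): continues run of 'b', length=2
  Position 8 ('a'): new char, reset run to 1
  Position 9 ('a'): continues run of 'a', length=2
  Position 10 ('a'): continues run of 'a', length=3
Longest run: 'a' with length 3

3


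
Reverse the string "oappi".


Input: oappi
Reading characters right to left:
  Position 4: 'i'
  Position 3: 'p'
  Position 2: 'p'
  Position 1: 'a'
  Position 0: 'o'
Reversed: ippao

ippao


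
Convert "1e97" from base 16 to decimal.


Input: "1e97" in base 16
Positional expansion:
  Digit '1' (value 1) x 16^3 = 4096
  Digit 'e' (value 14) x 16^2 = 3584
  Digit '9' (value 9) x 16^1 = 144
  Digit '7' (value 7) x 16^0 = 7
Sum = 7831

7831


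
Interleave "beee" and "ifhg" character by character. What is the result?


Interleaving "beee" and "ifhg":
  Position 0: 'b' from first, 'i' from second => "bi"
  Position 1: 'e' from first, 'f' from second => "ef"
  Position 2: 'e' from first, 'h' from second => "eh"
  Position 3: 'e' from first, 'g' from second => "eg"
Result: biefeheg

biefeheg


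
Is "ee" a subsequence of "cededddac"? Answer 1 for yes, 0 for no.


Check if "ee" is a subsequence of "cededddac"
Greedy scan:
  Position 0 ('c'): no match needed
  Position 1 ('e'): matches sub[0] = 'e'
  Position 2 ('d'): no match needed
  Position 3 ('e'): matches sub[1] = 'e'
  Position 4 ('d'): no match needed
  Position 5 ('d'): no match needed
  Position 6 ('d'): no match needed
  Position 7 ('a'): no match needed
  Position 8 ('c'): no match needed
All 2 characters matched => is a subsequence

1


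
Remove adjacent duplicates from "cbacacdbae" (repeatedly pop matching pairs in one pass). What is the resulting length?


Input: cbacacdbae
Stack-based adjacent duplicate removal:
  Read 'c': push. Stack: c
  Read 'b': push. Stack: cb
  Read 'a': push. Stack: cba
  Read 'c': push. Stack: cbac
  Read 'a': push. Stack: cbaca
  Read 'c': push. Stack: cbacac
  Read 'd': push. Stack: cbacacd
  Read 'b': push. Stack: cbacacdb
  Read 'a': push. Stack: cbacacdba
  Read 'e': push. Stack: cbacacdbae
Final stack: "cbacacdbae" (length 10)

10


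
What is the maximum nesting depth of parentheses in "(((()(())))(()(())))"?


Input: "(((()(())))(()(())))"
Tracking depth:
  Position 0 '(': depth becomes 1
  Position 1 '(': depth becomes 2
  Position 2 '(': depth becomes 3
  Position 3 '(': depth becomes 4
  Position 4 ')': depth becomes 3
  Position 5 '(': depth becomes 4
  Position 6 '(': depth becomes 5
  Position 7 ')': depth becomes 4
  Position 8 ')': depth becomes 3
  Position 9 ')': depth becomes 2
  Position 10 ')': depth becomes 1
  Position 11 '(': depth becomes 2
  Position 12 '(': depth becomes 3
  Position 13 ')': depth becomes 2
  Position 14 '(': depth becomes 3
  Position 15 '(': depth becomes 4
  Position 16 ')': depth becomes 3
  Position 17 ')': depth becomes 2
  Position 18 ')': depth becomes 1
  Position 19 ')': depth becomes 0
Maximum depth reached: 5

5


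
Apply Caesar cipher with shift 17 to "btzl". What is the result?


Caesar cipher: shift "btzl" by 17
  'b' (pos 1) + 17 = pos 18 = 's'
  't' (pos 19) + 17 = pos 10 = 'k'
  'z' (pos 25) + 17 = pos 16 = 'q'
  'l' (pos 11) + 17 = pos 2 = 'c'
Result: skqc

skqc


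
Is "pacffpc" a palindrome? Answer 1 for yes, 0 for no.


Input: pacffpc
Reversed: cpffcap
  Compare pos 0 ('p') with pos 6 ('c'): MISMATCH
  Compare pos 1 ('a') with pos 5 ('p'): MISMATCH
  Compare pos 2 ('c') with pos 4 ('f'): MISMATCH
Result: not a palindrome

0


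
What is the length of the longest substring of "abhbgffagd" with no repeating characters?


Input: "abhbgffagd"
Sliding window (track last position of each char):
  Position 0 ('a'): window [0,0] length 1 -- new best
  Position 1 ('b'): window [0,1] length 2 -- new best
  Position 2 ('h'): window [0,2] length 3 -- new best
  Position 3 ('b'): repeat (last at 1), move window start to 2
  Position 3 ('b'): window [2,3] length 2
  Position 4 ('g'): window [2,4] length 3
  Position 5 ('f'): window [2,5] length 4 -- new best
  Position 6 ('f'): repeat (last at 5), move window start to 6
  Position 6 ('f'): window [6,6] length 1
  Position 7 ('a'): window [6,7] length 2
  Position 8 ('g'): window [6,8] length 3
  Position 9 ('d'): window [6,9] length 4
Longest substring with no repeats: "hbgf" with length 4

4


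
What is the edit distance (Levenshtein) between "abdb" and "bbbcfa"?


Computing edit distance: "abdb" -> "bbbcfa"
DP table:
           b    b    b    c    f    a
      0    1    2    3    4    5    6
  a   1    1    2    3    4    5    5
  b   2    1    1    2    3    4    5
  d   3    2    2    2    3    4    5
  b   4    3    2    2    3    4    5
Edit distance = dp[4][6] = 5

5


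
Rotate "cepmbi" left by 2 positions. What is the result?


Input: "cepmbi", rotate left by 2
First 2 characters: "ce"
Remaining characters: "pmbi"
Concatenate remaining + first: "pmbi" + "ce" = "pmbice"

pmbice


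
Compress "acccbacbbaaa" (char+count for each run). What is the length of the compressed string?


Input: acccbacbbaaa
Runs:
  'a' x 1 => "a1"
  'c' x 3 => "c3"
  'b' x 1 => "b1"
  'a' x 1 => "a1"
  'c' x 1 => "c1"
  'b' x 2 => "b2"
  'a' x 3 => "a3"
Compressed: "a1c3b1a1c1b2a3"
Compressed length: 14

14


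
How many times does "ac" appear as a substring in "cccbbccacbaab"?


Searching for "ac" in "cccbbccacbaab"
Scanning each position:
  Position 0: "cc" => no
  Position 1: "cc" => no
  Position 2: "cb" => no
  Position 3: "bb" => no
  Position 4: "bc" => no
  Position 5: "cc" => no
  Position 6: "ca" => no
  Position 7: "ac" => MATCH
  Position 8: "cb" => no
  Position 9: "ba" => no
  Position 10: "aa" => no
  Position 11: "ab" => no
Total occurrences: 1

1


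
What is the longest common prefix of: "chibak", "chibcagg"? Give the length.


Words: chibak, chibcagg
  Position 0: all 'c' => match
  Position 1: all 'h' => match
  Position 2: all 'i' => match
  Position 3: all 'b' => match
  Position 4: ('a', 'c') => mismatch, stop
LCP = "chib" (length 4)

4


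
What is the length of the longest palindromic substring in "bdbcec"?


Input: "bdbcec"
Checking substrings for palindromes:
  [0:3] "bdb" (len 3) => palindrome
  [3:6] "cec" (len 3) => palindrome
Longest palindromic substring: "bdb" with length 3

3


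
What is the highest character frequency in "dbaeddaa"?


Input: dbaeddaa
Character counts:
  'a': 3
  'b': 1
  'd': 3
  'e': 1
Maximum frequency: 3

3


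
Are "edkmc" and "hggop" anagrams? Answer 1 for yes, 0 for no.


Strings: "edkmc", "hggop"
Sorted first:  cdekm
Sorted second: gghop
Differ at position 0: 'c' vs 'g' => not anagrams

0


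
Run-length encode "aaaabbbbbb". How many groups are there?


Input: aaaabbbbbb
Scanning for consecutive runs:
  Group 1: 'a' x 4 (positions 0-3)
  Group 2: 'b' x 6 (positions 4-9)
Total groups: 2

2


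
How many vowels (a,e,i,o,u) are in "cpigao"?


Input: cpigao
Checking each character:
  'c' at position 0: consonant
  'p' at position 1: consonant
  'i' at position 2: vowel (running total: 1)
  'g' at position 3: consonant
  'a' at position 4: vowel (running total: 2)
  'o' at position 5: vowel (running total: 3)
Total vowels: 3

3


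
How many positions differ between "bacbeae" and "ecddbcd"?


Comparing "bacbeae" and "ecddbcd" position by position:
  Position 0: 'b' vs 'e' => DIFFER
  Position 1: 'a' vs 'c' => DIFFER
  Position 2: 'c' vs 'd' => DIFFER
  Position 3: 'b' vs 'd' => DIFFER
  Position 4: 'e' vs 'b' => DIFFER
  Position 5: 'a' vs 'c' => DIFFER
  Position 6: 'e' vs 'd' => DIFFER
Positions that differ: 7

7


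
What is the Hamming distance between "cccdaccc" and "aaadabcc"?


Comparing "cccdaccc" and "aaadabcc" position by position:
  Position 0: 'c' vs 'a' => differ
  Position 1: 'c' vs 'a' => differ
  Position 2: 'c' vs 'a' => differ
  Position 3: 'd' vs 'd' => same
  Position 4: 'a' vs 'a' => same
  Position 5: 'c' vs 'b' => differ
  Position 6: 'c' vs 'c' => same
  Position 7: 'c' vs 'c' => same
Total differences (Hamming distance): 4

4


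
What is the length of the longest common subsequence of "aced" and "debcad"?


LCS of "aced" and "debcad"
DP table:
           d    e    b    c    a    d
      0    0    0    0    0    0    0
  a   0    0    0    0    0    1    1
  c   0    0    0    0    1    1    1
  e   0    0    1    1    1    1    1
  d   0    1    1    1    1    1    2
LCS length = dp[4][6] = 2

2


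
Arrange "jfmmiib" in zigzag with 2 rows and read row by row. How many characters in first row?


Zigzag "jfmmiib" into 2 rows:
Placing characters:
  'j' => row 0
  'f' => row 1
  'm' => row 0
  'm' => row 1
  'i' => row 0
  'i' => row 1
  'b' => row 0
Rows:
  Row 0: "jmib"
  Row 1: "fmi"
First row length: 4

4


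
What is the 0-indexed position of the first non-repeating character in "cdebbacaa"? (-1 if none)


Input: cdebbacaa
Character frequencies:
  'a': 3
  'b': 2
  'c': 2
  'd': 1
  'e': 1
Scanning left to right for freq == 1:
  Position 0 ('c'): freq=2, skip
  Position 1 ('d'): unique! => answer = 1

1


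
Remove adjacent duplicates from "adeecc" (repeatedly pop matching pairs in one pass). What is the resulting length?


Input: adeecc
Stack-based adjacent duplicate removal:
  Read 'a': push. Stack: a
  Read 'd': push. Stack: ad
  Read 'e': push. Stack: ade
  Read 'e': matches stack top 'e' => pop. Stack: ad
  Read 'c': push. Stack: adc
  Read 'c': matches stack top 'c' => pop. Stack: ad
Final stack: "ad" (length 2)

2


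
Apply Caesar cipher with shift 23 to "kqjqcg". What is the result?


Caesar cipher: shift "kqjqcg" by 23
  'k' (pos 10) + 23 = pos 7 = 'h'
  'q' (pos 16) + 23 = pos 13 = 'n'
  'j' (pos 9) + 23 = pos 6 = 'g'
  'q' (pos 16) + 23 = pos 13 = 'n'
  'c' (pos 2) + 23 = pos 25 = 'z'
  'g' (pos 6) + 23 = pos 3 = 'd'
Result: hngnzd

hngnzd


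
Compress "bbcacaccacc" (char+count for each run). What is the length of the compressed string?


Input: bbcacaccacc
Runs:
  'b' x 2 => "b2"
  'c' x 1 => "c1"
  'a' x 1 => "a1"
  'c' x 1 => "c1"
  'a' x 1 => "a1"
  'c' x 2 => "c2"
  'a' x 1 => "a1"
  'c' x 2 => "c2"
Compressed: "b2c1a1c1a1c2a1c2"
Compressed length: 16

16


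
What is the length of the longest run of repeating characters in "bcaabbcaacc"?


Input: "bcaabbcaacc"
Scanning for longest run:
  Position 1 ('c'): new char, reset run to 1
  Position 2 ('a'): new char, reset run to 1
  Position 3 ('a'): continues run of 'a', length=2
  Position 4 ('b'): new char, reset run to 1
  Position 5 ('b'): continues run of 'b', length=2
  Position 6 ('c'): new char, reset run to 1
  Position 7 ('a'): new char, reset run to 1
  Position 8 ('a'): continues run of 'a', length=2
  Position 9 ('c'): new char, reset run to 1
  Position 10 ('c'): continues run of 'c', length=2
Longest run: 'a' with length 2

2


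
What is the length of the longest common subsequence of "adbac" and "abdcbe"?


LCS of "adbac" and "abdcbe"
DP table:
           a    b    d    c    b    e
      0    0    0    0    0    0    0
  a   0    1    1    1    1    1    1
  d   0    1    1    2    2    2    2
  b   0    1    2    2    2    3    3
  a   0    1    2    2    2    3    3
  c   0    1    2    2    3    3    3
LCS length = dp[5][6] = 3

3


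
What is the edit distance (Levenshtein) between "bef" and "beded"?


Computing edit distance: "bef" -> "beded"
DP table:
           b    e    d    e    d
      0    1    2    3    4    5
  b   1    0    1    2    3    4
  e   2    1    0    1    2    3
  f   3    2    1    1    2    3
Edit distance = dp[3][5] = 3

3


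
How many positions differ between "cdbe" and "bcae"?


Comparing "cdbe" and "bcae" position by position:
  Position 0: 'c' vs 'b' => DIFFER
  Position 1: 'd' vs 'c' => DIFFER
  Position 2: 'b' vs 'a' => DIFFER
  Position 3: 'e' vs 'e' => same
Positions that differ: 3

3


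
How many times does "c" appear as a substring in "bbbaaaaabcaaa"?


Searching for "c" in "bbbaaaaabcaaa"
Scanning each position:
  Position 0: "b" => no
  Position 1: "b" => no
  Position 2: "b" => no
  Position 3: "a" => no
  Position 4: "a" => no
  Position 5: "a" => no
  Position 6: "a" => no
  Position 7: "a" => no
  Position 8: "b" => no
  Position 9: "c" => MATCH
  Position 10: "a" => no
  Position 11: "a" => no
  Position 12: "a" => no
Total occurrences: 1

1


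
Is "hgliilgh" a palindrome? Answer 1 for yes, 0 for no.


Input: hgliilgh
Reversed: hgliilgh
  Compare pos 0 ('h') with pos 7 ('h'): match
  Compare pos 1 ('g') with pos 6 ('g'): match
  Compare pos 2 ('l') with pos 5 ('l'): match
  Compare pos 3 ('i') with pos 4 ('i'): match
Result: palindrome

1


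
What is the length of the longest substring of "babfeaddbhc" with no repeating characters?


Input: "babfeaddbhc"
Sliding window (track last position of each char):
  Position 0 ('b'): window [0,0] length 1 -- new best
  Position 1 ('a'): window [0,1] length 2 -- new best
  Position 2 ('b'): repeat (last at 0), move window start to 1
  Position 2 ('b'): window [1,2] length 2
  Position 3 ('f'): window [1,3] length 3 -- new best
  Position 4 ('e'): window [1,4] length 4 -- new best
  Position 5 ('a'): repeat (last at 1), move window start to 2
  Position 5 ('a'): window [2,5] length 4
  Position 6 ('d'): window [2,6] length 5 -- new best
  Position 7 ('d'): repeat (last at 6), move window start to 7
  Position 7 ('d'): window [7,7] length 1
  Position 8 ('b'): window [7,8] length 2
  Position 9 ('h'): window [7,9] length 3
  Position 10 ('c'): window [7,10] length 4
Longest substring with no repeats: "bfead" with length 5

5


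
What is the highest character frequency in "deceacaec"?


Input: deceacaec
Character counts:
  'a': 2
  'c': 3
  'd': 1
  'e': 3
Maximum frequency: 3

3


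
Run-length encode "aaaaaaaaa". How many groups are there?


Input: aaaaaaaaa
Scanning for consecutive runs:
  Group 1: 'a' x 9 (positions 0-8)
Total groups: 1

1


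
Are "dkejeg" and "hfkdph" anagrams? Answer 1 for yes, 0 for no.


Strings: "dkejeg", "hfkdph"
Sorted first:  deegjk
Sorted second: dfhhkp
Differ at position 1: 'e' vs 'f' => not anagrams

0


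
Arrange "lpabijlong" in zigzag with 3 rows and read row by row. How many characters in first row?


Zigzag "lpabijlong" into 3 rows:
Placing characters:
  'l' => row 0
  'p' => row 1
  'a' => row 2
  'b' => row 1
  'i' => row 0
  'j' => row 1
  'l' => row 2
  'o' => row 1
  'n' => row 0
  'g' => row 1
Rows:
  Row 0: "lin"
  Row 1: "pbjog"
  Row 2: "al"
First row length: 3

3


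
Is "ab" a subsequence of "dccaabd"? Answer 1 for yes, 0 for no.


Check if "ab" is a subsequence of "dccaabd"
Greedy scan:
  Position 0 ('d'): no match needed
  Position 1 ('c'): no match needed
  Position 2 ('c'): no match needed
  Position 3 ('a'): matches sub[0] = 'a'
  Position 4 ('a'): no match needed
  Position 5 ('b'): matches sub[1] = 'b'
  Position 6 ('d'): no match needed
All 2 characters matched => is a subsequence

1


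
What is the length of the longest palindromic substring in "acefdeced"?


Input: "acefdeced"
Checking substrings for palindromes:
  [4:9] "deced" (len 5) => palindrome
  [5:8] "ece" (len 3) => palindrome
Longest palindromic substring: "deced" with length 5

5


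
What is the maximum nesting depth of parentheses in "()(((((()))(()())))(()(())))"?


Input: "()(((((()))(()())))(()(())))"
Tracking depth:
  Position 0 '(': depth becomes 1
  Position 1 ')': depth becomes 0
  Position 2 '(': depth becomes 1
  Position 3 '(': depth becomes 2
  Position 4 '(': depth becomes 3
  Position 5 '(': depth becomes 4
  Position 6 '(': depth becomes 5
  Position 7 '(': depth becomes 6
  Position 8 ')': depth becomes 5
  Position 9 ')': depth becomes 4
  Position 10 ')': depth becomes 3
  Position 11 '(': depth becomes 4
  Position 12 '(': depth becomes 5
  Position 13 ')': depth becomes 4
  Position 14 '(': depth becomes 5
  Position 15 ')': depth becomes 4
  Position 16 ')': depth becomes 3
  Position 17 ')': depth becomes 2
  Position 18 ')': depth becomes 1
  Position 19 '(': depth becomes 2
  Position 20 '(': depth becomes 3
  Position 21 ')': depth becomes 2
  Position 22 '(': depth becomes 3
  Position 23 '(': depth becomes 4
  Position 24 ')': depth becomes 3
  Position 25 ')': depth becomes 2
  Position 26 ')': depth becomes 1
  Position 27 ')': depth becomes 0
Maximum depth reached: 6

6


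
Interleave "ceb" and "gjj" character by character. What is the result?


Interleaving "ceb" and "gjj":
  Position 0: 'c' from first, 'g' from second => "cg"
  Position 1: 'e' from first, 'j' from second => "ej"
  Position 2: 'b' from first, 'j' from second => "bj"
Result: cgejbj

cgejbj


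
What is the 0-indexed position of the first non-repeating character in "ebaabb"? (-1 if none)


Input: ebaabb
Character frequencies:
  'a': 2
  'b': 3
  'e': 1
Scanning left to right for freq == 1:
  Position 0 ('e'): unique! => answer = 0

0


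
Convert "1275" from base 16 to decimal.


Input: "1275" in base 16
Positional expansion:
  Digit '1' (value 1) x 16^3 = 4096
  Digit '2' (value 2) x 16^2 = 512
  Digit '7' (value 7) x 16^1 = 112
  Digit '5' (value 5) x 16^0 = 5
Sum = 4725

4725


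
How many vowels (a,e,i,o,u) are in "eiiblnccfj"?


Input: eiiblnccfj
Checking each character:
  'e' at position 0: vowel (running total: 1)
  'i' at position 1: vowel (running total: 2)
  'i' at position 2: vowel (running total: 3)
  'b' at position 3: consonant
  'l' at position 4: consonant
  'n' at position 5: consonant
  'c' at position 6: consonant
  'c' at position 7: consonant
  'f' at position 8: consonant
  'j' at position 9: consonant
Total vowels: 3

3


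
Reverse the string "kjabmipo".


Input: kjabmipo
Reading characters right to left:
  Position 7: 'o'
  Position 6: 'p'
  Position 5: 'i'
  Position 4: 'm'
  Position 3: 'b'
  Position 2: 'a'
  Position 1: 'j'
  Position 0: 'k'
Reversed: opimbajk

opimbajk


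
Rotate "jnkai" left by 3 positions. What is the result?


Input: "jnkai", rotate left by 3
First 3 characters: "jnk"
Remaining characters: "ai"
Concatenate remaining + first: "ai" + "jnk" = "aijnk"

aijnk


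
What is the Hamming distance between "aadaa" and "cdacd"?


Comparing "aadaa" and "cdacd" position by position:
  Position 0: 'a' vs 'c' => differ
  Position 1: 'a' vs 'd' => differ
  Position 2: 'd' vs 'a' => differ
  Position 3: 'a' vs 'c' => differ
  Position 4: 'a' vs 'd' => differ
Total differences (Hamming distance): 5

5


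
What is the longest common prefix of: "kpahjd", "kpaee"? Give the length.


Words: kpahjd, kpaee
  Position 0: all 'k' => match
  Position 1: all 'p' => match
  Position 2: all 'a' => match
  Position 3: ('h', 'e') => mismatch, stop
LCP = "kpa" (length 3)

3


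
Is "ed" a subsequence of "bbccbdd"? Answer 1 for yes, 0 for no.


Check if "ed" is a subsequence of "bbccbdd"
Greedy scan:
  Position 0 ('b'): no match needed
  Position 1 ('b'): no match needed
  Position 2 ('c'): no match needed
  Position 3 ('c'): no match needed
  Position 4 ('b'): no match needed
  Position 5 ('d'): no match needed
  Position 6 ('d'): no match needed
Only matched 0/2 characters => not a subsequence

0


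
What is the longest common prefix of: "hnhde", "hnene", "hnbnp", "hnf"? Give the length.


Words: hnhde, hnene, hnbnp, hnf
  Position 0: all 'h' => match
  Position 1: all 'n' => match
  Position 2: ('h', 'e', 'b', 'f') => mismatch, stop
LCP = "hn" (length 2)

2


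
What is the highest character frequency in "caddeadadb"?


Input: caddeadadb
Character counts:
  'a': 3
  'b': 1
  'c': 1
  'd': 4
  'e': 1
Maximum frequency: 4

4


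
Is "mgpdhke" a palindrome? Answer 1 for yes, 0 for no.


Input: mgpdhke
Reversed: ekhdpgm
  Compare pos 0 ('m') with pos 6 ('e'): MISMATCH
  Compare pos 1 ('g') with pos 5 ('k'): MISMATCH
  Compare pos 2 ('p') with pos 4 ('h'): MISMATCH
Result: not a palindrome

0


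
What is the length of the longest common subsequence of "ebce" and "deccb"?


LCS of "ebce" and "deccb"
DP table:
           d    e    c    c    b
      0    0    0    0    0    0
  e   0    0    1    1    1    1
  b   0    0    1    1    1    2
  c   0    0    1    2    2    2
  e   0    0    1    2    2    2
LCS length = dp[4][5] = 2

2


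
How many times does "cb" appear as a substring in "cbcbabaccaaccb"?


Searching for "cb" in "cbcbabaccaaccb"
Scanning each position:
  Position 0: "cb" => MATCH
  Position 1: "bc" => no
  Position 2: "cb" => MATCH
  Position 3: "ba" => no
  Position 4: "ab" => no
  Position 5: "ba" => no
  Position 6: "ac" => no
  Position 7: "cc" => no
  Position 8: "ca" => no
  Position 9: "aa" => no
  Position 10: "ac" => no
  Position 11: "cc" => no
  Position 12: "cb" => MATCH
Total occurrences: 3

3


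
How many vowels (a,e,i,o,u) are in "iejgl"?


Input: iejgl
Checking each character:
  'i' at position 0: vowel (running total: 1)
  'e' at position 1: vowel (running total: 2)
  'j' at position 2: consonant
  'g' at position 3: consonant
  'l' at position 4: consonant
Total vowels: 2

2


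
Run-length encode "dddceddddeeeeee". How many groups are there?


Input: dddceddddeeeeee
Scanning for consecutive runs:
  Group 1: 'd' x 3 (positions 0-2)
  Group 2: 'c' x 1 (positions 3-3)
  Group 3: 'e' x 1 (positions 4-4)
  Group 4: 'd' x 4 (positions 5-8)
  Group 5: 'e' x 6 (positions 9-14)
Total groups: 5

5


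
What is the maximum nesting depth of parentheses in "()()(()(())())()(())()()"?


Input: "()()(()(())())()(())()()"
Tracking depth:
  Position 0 '(': depth becomes 1
  Position 1 ')': depth becomes 0
  Position 2 '(': depth becomes 1
  Position 3 ')': depth becomes 0
  Position 4 '(': depth becomes 1
  Position 5 '(': depth becomes 2
  Position 6 ')': depth becomes 1
  Position 7 '(': depth becomes 2
  Position 8 '(': depth becomes 3
  Position 9 ')': depth becomes 2
  Position 10 ')': depth becomes 1
  Position 11 '(': depth becomes 2
  Position 12 ')': depth becomes 1
  Position 13 ')': depth becomes 0
  Position 14 '(': depth becomes 1
  Position 15 ')': depth becomes 0
  Position 16 '(': depth becomes 1
  Position 17 '(': depth becomes 2
  Position 18 ')': depth becomes 1
  Position 19 ')': depth becomes 0
  Position 20 '(': depth becomes 1
  Position 21 ')': depth becomes 0
  Position 22 '(': depth becomes 1
  Position 23 ')': depth becomes 0
Maximum depth reached: 3

3


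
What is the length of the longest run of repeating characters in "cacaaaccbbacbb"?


Input: "cacaaaccbbacbb"
Scanning for longest run:
  Position 1 ('a'): new char, reset run to 1
  Position 2 ('c'): new char, reset run to 1
  Position 3 ('a'): new char, reset run to 1
  Position 4 ('a'): continues run of 'a', length=2
  Position 5 ('a'): continues run of 'a', length=3
  Position 6 ('c'): new char, reset run to 1
  Position 7 ('c'): continues run of 'c', length=2
  Position 8 ('b'): new char, reset run to 1
  Position 9 ('b'): continues run of 'b', length=2
  Position 10 ('a'): new char, reset run to 1
  Position 11 ('c'): new char, reset run to 1
  Position 12 ('b'): new char, reset run to 1
  Position 13 ('b'): continues run of 'b', length=2
Longest run: 'a' with length 3

3


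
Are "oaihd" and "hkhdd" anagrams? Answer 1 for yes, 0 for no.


Strings: "oaihd", "hkhdd"
Sorted first:  adhio
Sorted second: ddhhk
Differ at position 0: 'a' vs 'd' => not anagrams

0


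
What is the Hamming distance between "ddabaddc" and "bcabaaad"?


Comparing "ddabaddc" and "bcabaaad" position by position:
  Position 0: 'd' vs 'b' => differ
  Position 1: 'd' vs 'c' => differ
  Position 2: 'a' vs 'a' => same
  Position 3: 'b' vs 'b' => same
  Position 4: 'a' vs 'a' => same
  Position 5: 'd' vs 'a' => differ
  Position 6: 'd' vs 'a' => differ
  Position 7: 'c' vs 'd' => differ
Total differences (Hamming distance): 5

5
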